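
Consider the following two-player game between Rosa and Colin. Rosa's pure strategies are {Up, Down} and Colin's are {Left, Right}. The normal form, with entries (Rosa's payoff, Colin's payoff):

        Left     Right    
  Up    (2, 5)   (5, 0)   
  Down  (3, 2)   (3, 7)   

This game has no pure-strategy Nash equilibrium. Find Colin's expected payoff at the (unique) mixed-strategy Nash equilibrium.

Colin's indifference between Left and Right determines Rosa's mixing probability p:
  Colin's payoff to Left: p·5 + (1−p)·2 = 3p + 2
  Colin's payoff to Right: p·0 + (1−p)·7 = -7p + 7
  3p + 2 = -7p + 7  ⇒  10p = 5  ⇒  p = 1/2.
At equilibrium Colin is indifferent across columns, so Colin's payoff equals the payoff from Left: (1/2)·5 + (1/2)·2 = 7/2.

7/2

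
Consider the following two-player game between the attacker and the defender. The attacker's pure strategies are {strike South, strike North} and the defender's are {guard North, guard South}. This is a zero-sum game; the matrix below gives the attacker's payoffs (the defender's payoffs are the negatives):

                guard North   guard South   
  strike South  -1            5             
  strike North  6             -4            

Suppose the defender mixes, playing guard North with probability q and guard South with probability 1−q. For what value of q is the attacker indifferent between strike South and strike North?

q = 9/16

The defender's mix must leave the attacker indifferent between strike South and strike North.
  the attacker's payoff from strike South: q·(-1) + (1−q)·5 = -6q + 5
  the attacker's payoff from strike North: q·6 + (1−q)·(-4) = 10q - 4
  -6q + 5 = 10q - 4  ⇒  -16q = -9  ⇒  q = 9/16.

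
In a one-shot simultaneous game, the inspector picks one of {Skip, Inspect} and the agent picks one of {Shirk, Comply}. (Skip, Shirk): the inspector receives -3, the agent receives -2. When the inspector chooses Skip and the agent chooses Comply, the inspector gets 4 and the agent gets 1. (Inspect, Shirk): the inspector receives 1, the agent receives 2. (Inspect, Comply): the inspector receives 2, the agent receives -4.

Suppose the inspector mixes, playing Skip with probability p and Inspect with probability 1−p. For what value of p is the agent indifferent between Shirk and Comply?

p = 2/3

The inspector's mix must leave the agent indifferent between Shirk and Comply.
  the agent's expected payoff from Shirk: p·(-2) + (1−p)·2 = -4p + 2
  the agent's expected payoff from Comply: p·1 + (1−p)·(-4) = 5p - 4
  -4p + 2 = 5p - 4  ⇒  -9p = -6  ⇒  p = 2/3.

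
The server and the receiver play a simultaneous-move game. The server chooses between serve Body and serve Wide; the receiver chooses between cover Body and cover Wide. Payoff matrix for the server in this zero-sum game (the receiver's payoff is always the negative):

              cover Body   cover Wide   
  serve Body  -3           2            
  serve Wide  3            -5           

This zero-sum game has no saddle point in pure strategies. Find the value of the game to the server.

v = -9/13

In a mixed equilibrium the server is indifferent between serve Body and serve Wide; this condition fixes q.
  the server's payoff to serve Body: q·(-3) + (1−q)·2 = -5q + 2
  the server's payoff to serve Wide: q·3 + (1−q)·(-5) = 8q - 5
  -5q + 2 = 8q - 5  ⇒  -13q = -7  ⇒  q = 7/13.
The value is the server's expected payoff against this mix (using serve Body): (7/13)·(-3) + (6/13)·2 = -9/13.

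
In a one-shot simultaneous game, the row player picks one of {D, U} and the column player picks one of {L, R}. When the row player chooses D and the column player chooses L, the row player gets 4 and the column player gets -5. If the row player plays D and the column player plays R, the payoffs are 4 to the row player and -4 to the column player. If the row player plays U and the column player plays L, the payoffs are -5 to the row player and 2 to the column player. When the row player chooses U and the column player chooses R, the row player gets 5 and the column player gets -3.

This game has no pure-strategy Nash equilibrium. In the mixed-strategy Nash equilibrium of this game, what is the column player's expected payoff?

For the column player to be willing to mix, the column player must be indifferent between L and R, which pins down the row player's mix.
  the column player's payoff to L: p·(-5) + (1−p)·2 = -7p + 2
  the column player's payoff to R: p·(-4) + (1−p)·(-3) = -p - 3
  -7p + 2 = -p - 3  ⇒  -6p = -5  ⇒  p = 5/6.
At equilibrium the column player is indifferent across columns, so the column player's payoff equals the payoff from L: (5/6)·(-5) + (1/6)·2 = -23/6.

-23/6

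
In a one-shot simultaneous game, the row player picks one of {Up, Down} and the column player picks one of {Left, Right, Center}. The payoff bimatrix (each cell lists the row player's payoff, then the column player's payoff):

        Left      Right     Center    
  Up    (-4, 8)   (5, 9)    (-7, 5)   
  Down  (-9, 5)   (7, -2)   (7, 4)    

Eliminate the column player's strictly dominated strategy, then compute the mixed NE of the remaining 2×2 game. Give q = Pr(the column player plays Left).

The column player's strategy Center is strictly dominated by Left: 8 > 5 and 5 > 4. Eliminate Center.
In a mixed equilibrium the row player is indifferent between Up and Down; this condition fixes q.
  the row player's payoff to Up: q·(-4) + (1−q)·5 = -9q + 5
  the row player's payoff to Down: q·(-9) + (1−q)·7 = -16q + 7
  -9q + 5 = -16q + 7  ⇒  7q = 2  ⇒  q = 2/7.

q = 2/7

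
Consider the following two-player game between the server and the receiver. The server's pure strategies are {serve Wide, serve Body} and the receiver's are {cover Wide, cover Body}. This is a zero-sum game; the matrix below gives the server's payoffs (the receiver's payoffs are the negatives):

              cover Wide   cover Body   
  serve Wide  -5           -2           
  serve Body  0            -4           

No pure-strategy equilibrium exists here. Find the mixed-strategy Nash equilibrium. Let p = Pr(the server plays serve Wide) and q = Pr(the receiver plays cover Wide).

The server's mix must leave the receiver indifferent between cover Wide and cover Body.
  the receiver's expected payoff from cover Wide: p·5 + (1−p)·0 = 5p
  the receiver's expected payoff from cover Body: p·2 + (1−p)·4 = -2p + 4
  5p = -2p + 4  ⇒  7p = 4  ⇒  p = 4/7.
In a mixed equilibrium the server is indifferent between serve Wide and serve Body; this condition fixes q.
  the server's expected payoff from serve Wide: q·(-5) + (1−q)·(-2) = -3q - 2
  the server's expected payoff from serve Body: q·0 + (1−q)·(-4) = 4q - 4
  -3q - 2 = 4q - 4  ⇒  -7q = -2  ⇒  q = 2/7.

p = 4/7, q = 2/7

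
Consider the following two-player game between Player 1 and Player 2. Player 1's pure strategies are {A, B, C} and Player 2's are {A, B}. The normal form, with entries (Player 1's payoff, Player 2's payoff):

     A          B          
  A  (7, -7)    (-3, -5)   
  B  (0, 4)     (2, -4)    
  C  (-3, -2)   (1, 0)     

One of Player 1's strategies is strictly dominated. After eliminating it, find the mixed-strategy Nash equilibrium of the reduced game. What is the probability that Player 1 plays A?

Player 1's strategy C is strictly dominated by B: 0 > -3 and 2 > 1. Eliminate C.
Player 2's indifference between A and B determines Player 1's mixing probability p:
  Player 2's expected payoff from A: p·(-7) + (1−p)·4 = -11p + 4
  Player 2's expected payoff from B: p·(-5) + (1−p)·(-4) = -p - 4
  -11p + 4 = -p - 4  ⇒  -10p = -8  ⇒  p = 4/5.

p = 4/5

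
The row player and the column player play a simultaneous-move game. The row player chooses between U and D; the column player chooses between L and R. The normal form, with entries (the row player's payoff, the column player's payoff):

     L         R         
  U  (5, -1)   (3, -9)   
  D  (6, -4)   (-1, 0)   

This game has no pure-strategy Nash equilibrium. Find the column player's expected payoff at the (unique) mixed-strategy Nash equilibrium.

-3

Set the column player's expected payoff from L equal to that from R:
  the column player's payoff from L: p·(-1) + (1−p)·(-4) = 3p - 4
  the column player's payoff from R: p·(-9) + (1−p)·0 = -9p
  3p - 4 = -9p  ⇒  12p = 4  ⇒  p = 1/3.
At equilibrium the column player is indifferent across columns, so the column player's payoff equals the payoff from L: (1/3)·(-1) + (2/3)·(-4) = -3.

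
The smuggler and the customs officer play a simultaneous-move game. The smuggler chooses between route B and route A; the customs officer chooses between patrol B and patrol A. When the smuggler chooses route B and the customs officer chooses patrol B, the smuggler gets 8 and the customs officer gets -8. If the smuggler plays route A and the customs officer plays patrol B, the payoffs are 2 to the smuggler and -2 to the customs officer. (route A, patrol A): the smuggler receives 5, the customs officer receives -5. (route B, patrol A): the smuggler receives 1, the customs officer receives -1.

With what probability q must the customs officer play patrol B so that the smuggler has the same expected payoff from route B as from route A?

The customs officer's mix must leave the smuggler indifferent between route B and route A.
  the smuggler's payoff to route B: q·8 + (1−q)·1 = 7q + 1
  the smuggler's payoff to route A: q·2 + (1−q)·5 = -3q + 5
  7q + 1 = -3q + 5  ⇒  10q = 4  ⇒  q = 2/5.

q = 2/5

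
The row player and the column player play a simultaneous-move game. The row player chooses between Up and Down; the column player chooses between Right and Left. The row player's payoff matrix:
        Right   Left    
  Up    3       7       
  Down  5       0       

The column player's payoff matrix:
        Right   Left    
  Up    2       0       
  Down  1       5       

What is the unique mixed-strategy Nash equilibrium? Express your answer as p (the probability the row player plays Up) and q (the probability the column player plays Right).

p = 2/3, q = 7/9

The row player's mix must leave the column player indifferent between Right and Left.
  the column player's payoff to Right: p·2 + (1−p)·1 = p + 1
  the column player's payoff to Left: p·0 + (1−p)·5 = -5p + 5
  p + 1 = -5p + 5  ⇒  6p = 4  ⇒  p = 2/3.
For the row player to be willing to mix, the row player must be indifferent between Up and Down, which pins down the column player's mix.
  the row player's expected payoff from Up: q·3 + (1−q)·7 = -4q + 7
  the row player's expected payoff from Down: q·5 + (1−q)·0 = 5q
  -4q + 7 = 5q  ⇒  -9q = -7  ⇒  q = 7/9.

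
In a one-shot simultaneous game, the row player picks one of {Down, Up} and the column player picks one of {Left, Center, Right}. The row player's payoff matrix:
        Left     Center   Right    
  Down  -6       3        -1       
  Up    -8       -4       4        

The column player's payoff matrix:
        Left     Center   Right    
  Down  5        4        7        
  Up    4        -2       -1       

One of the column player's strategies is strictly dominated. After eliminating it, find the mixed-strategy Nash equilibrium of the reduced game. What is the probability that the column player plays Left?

q = 5/7

The column player's strategy Center is strictly dominated by Right: 7 > 4 and -1 > -2. Eliminate Center.
For the row player to be willing to mix, the row player must be indifferent between Down and Up, which pins down the column player's mix.
  the row player's expected payoff from Down: q·(-6) + (1−q)·(-1) = -5q - 1
  the row player's expected payoff from Up: q·(-8) + (1−q)·4 = -12q + 4
  -5q - 1 = -12q + 4  ⇒  7q = 5  ⇒  q = 5/7.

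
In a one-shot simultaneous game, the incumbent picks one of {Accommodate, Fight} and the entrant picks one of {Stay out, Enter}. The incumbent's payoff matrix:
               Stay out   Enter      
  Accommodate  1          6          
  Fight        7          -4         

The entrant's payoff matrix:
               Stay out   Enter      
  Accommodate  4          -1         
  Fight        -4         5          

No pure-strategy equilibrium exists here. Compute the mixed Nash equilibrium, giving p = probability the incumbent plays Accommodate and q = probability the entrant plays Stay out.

p = 9/14, q = 5/8

The incumbent's mix must leave the entrant indifferent between Stay out and Enter.
  the entrant's payoff from Stay out: p·4 + (1−p)·(-4) = 8p - 4
  the entrant's payoff from Enter: p·(-1) + (1−p)·5 = -6p + 5
  8p - 4 = -6p + 5  ⇒  14p = 9  ⇒  p = 9/14.
The entrant's mix must leave the incumbent indifferent between Accommodate and Fight.
  the incumbent's payoff to Accommodate: q·1 + (1−q)·6 = -5q + 6
  the incumbent's payoff to Fight: q·7 + (1−q)·(-4) = 11q - 4
  -5q + 6 = 11q - 4  ⇒  -16q = -10  ⇒  q = 5/8.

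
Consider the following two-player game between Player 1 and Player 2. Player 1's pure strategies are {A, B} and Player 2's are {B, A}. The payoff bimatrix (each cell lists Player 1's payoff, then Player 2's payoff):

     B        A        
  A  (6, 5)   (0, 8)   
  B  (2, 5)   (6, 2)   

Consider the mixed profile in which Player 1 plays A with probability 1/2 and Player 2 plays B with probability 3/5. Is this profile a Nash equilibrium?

Check Player 2's indifference given Player 1's mix p = 1/2:
  payoff from B = 5; payoff from A = 5 — equal.
Check Player 1's indifference given Player 2's mix q = 3/5:
  payoff from A = 18/5; payoff from B = 18/5 — equal.
Both players are indifferent, so neither can profitably deviate.

Yes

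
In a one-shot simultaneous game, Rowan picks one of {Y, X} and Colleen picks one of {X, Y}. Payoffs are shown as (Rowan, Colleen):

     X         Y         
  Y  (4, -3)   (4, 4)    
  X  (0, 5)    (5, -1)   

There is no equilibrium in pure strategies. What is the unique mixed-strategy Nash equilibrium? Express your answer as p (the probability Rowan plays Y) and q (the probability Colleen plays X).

In a mixed equilibrium Colleen is indifferent between X and Y; this condition fixes p.
  Colleen's payoff from X: p·(-3) + (1−p)·5 = -8p + 5
  Colleen's payoff from Y: p·4 + (1−p)·(-1) = 5p - 1
  -8p + 5 = 5p - 1  ⇒  -13p = -6  ⇒  p = 6/13.
Set Rowan's expected payoff from Y equal to that from X:
  Rowan's payoff to Y: q·4 + (1−q)·4 = 4
  Rowan's payoff to X: q·0 + (1−q)·5 = -5q + 5
  4 = -5q + 5  ⇒  5q = 1  ⇒  q = 1/5.

p = 6/13, q = 1/5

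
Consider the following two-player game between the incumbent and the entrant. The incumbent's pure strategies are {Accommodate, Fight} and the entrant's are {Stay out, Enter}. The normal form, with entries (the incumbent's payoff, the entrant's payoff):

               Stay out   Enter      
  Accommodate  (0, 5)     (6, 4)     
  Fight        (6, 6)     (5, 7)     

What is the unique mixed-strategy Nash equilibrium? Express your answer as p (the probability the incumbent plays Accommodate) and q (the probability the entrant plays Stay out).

p = 1/2, q = 1/7

The incumbent's mix must leave the entrant indifferent between Stay out and Enter.
  the entrant's payoff from Stay out: p·5 + (1−p)·6 = -p + 6
  the entrant's payoff from Enter: p·4 + (1−p)·7 = -3p + 7
  -p + 6 = -3p + 7  ⇒  2p = 1  ⇒  p = 1/2.
The incumbent's indifference between Accommodate and Fight determines the entrant's mixing probability q:
  the incumbent's payoff to Accommodate: q·0 + (1−q)·6 = -6q + 6
  the incumbent's payoff to Fight: q·6 + (1−q)·5 = q + 5
  -6q + 6 = q + 5  ⇒  -7q = -1  ⇒  q = 1/7.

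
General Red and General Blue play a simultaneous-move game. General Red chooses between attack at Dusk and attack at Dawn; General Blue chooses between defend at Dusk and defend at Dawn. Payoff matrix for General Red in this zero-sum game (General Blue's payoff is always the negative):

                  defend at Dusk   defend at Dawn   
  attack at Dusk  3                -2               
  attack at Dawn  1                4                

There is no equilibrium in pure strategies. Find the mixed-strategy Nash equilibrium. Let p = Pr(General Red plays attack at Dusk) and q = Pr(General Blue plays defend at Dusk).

p = 3/8, q = 3/4

General Red's mix must leave General Blue indifferent between defend at Dusk and defend at Dawn.
  General Blue's expected payoff from defend at Dusk: p·(-3) + (1−p)·(-1) = -2p - 1
  General Blue's expected payoff from defend at Dawn: p·2 + (1−p)·(-4) = 6p - 4
  -2p - 1 = 6p - 4  ⇒  -8p = -3  ⇒  p = 3/8.
General Blue's mix must leave General Red indifferent between attack at Dusk and attack at Dawn.
  General Red's payoff to attack at Dusk: q·3 + (1−q)·(-2) = 5q - 2
  General Red's payoff to attack at Dawn: q·1 + (1−q)·4 = -3q + 4
  5q - 2 = -3q + 4  ⇒  8q = 6  ⇒  q = 3/4.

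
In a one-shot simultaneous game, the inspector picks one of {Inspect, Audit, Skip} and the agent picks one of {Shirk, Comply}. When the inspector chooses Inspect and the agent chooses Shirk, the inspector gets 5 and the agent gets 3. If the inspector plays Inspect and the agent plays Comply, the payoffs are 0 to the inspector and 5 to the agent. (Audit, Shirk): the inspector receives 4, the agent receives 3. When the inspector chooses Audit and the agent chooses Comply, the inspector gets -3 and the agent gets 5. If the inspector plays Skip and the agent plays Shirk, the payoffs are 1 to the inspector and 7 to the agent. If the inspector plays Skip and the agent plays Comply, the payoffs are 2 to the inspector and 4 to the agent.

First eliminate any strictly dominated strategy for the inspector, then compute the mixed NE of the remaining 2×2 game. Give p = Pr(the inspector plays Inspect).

The inspector's strategy Audit is strictly dominated by Inspect: 5 > 4 and 0 > -3. Eliminate Audit.
For the agent to be willing to mix, the agent must be indifferent between Shirk and Comply, which pins down the inspector's mix.
  the agent's payoff to Shirk: p·3 + (1−p)·7 = -4p + 7
  the agent's payoff to Comply: p·5 + (1−p)·4 = p + 4
  -4p + 7 = p + 4  ⇒  -5p = -3  ⇒  p = 3/5.

p = 3/5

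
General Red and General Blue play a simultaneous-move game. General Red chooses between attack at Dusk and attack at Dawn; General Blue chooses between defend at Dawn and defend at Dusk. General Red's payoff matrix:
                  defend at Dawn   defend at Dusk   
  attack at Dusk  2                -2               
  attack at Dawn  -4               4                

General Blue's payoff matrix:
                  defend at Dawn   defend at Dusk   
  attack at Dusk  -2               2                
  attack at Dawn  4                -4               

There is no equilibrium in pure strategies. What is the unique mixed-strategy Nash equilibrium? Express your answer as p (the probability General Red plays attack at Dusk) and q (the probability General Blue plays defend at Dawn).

p = 2/3, q = 1/2

General Blue's indifference between defend at Dawn and defend at Dusk determines General Red's mixing probability p:
  General Blue's expected payoff from defend at Dawn: p·(-2) + (1−p)·4 = -6p + 4
  General Blue's expected payoff from defend at Dusk: p·2 + (1−p)·(-4) = 6p - 4
  -6p + 4 = 6p - 4  ⇒  -12p = -8  ⇒  p = 2/3.
General Red's indifference between attack at Dusk and attack at Dawn determines General Blue's mixing probability q:
  General Red's expected payoff from attack at Dusk: q·2 + (1−q)·(-2) = 4q - 2
  General Red's expected payoff from attack at Dawn: q·(-4) + (1−q)·4 = -8q + 4
  4q - 2 = -8q + 4  ⇒  12q = 6  ⇒  q = 1/2.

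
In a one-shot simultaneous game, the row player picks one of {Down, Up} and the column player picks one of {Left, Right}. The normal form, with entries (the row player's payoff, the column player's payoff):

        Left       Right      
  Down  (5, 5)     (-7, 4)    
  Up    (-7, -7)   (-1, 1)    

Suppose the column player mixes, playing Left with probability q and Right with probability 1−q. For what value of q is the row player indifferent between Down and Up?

In a mixed equilibrium the row player is indifferent between Down and Up; this condition fixes q.
  the row player's payoff to Down: q·5 + (1−q)·(-7) = 12q - 7
  the row player's payoff to Up: q·(-7) + (1−q)·(-1) = -6q - 1
  12q - 7 = -6q - 1  ⇒  18q = 6  ⇒  q = 1/3.

q = 1/3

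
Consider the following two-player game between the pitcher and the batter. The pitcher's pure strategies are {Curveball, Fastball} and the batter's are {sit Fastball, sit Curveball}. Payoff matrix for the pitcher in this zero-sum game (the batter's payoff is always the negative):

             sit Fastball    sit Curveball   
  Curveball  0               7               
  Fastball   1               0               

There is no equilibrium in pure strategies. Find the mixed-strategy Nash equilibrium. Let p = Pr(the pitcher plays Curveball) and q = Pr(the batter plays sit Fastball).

p = 1/8, q = 7/8

In a mixed equilibrium the batter is indifferent between sit Fastball and sit Curveball; this condition fixes p.
  the batter's payoff to sit Fastball: p·0 + (1−p)·(-1) = p - 1
  the batter's payoff to sit Curveball: p·(-7) + (1−p)·0 = -7p
  p - 1 = -7p  ⇒  8p = 1  ⇒  p = 1/8.
In a mixed equilibrium the pitcher is indifferent between Curveball and Fastball; this condition fixes q.
  the pitcher's payoff to Curveball: q·0 + (1−q)·7 = -7q + 7
  the pitcher's payoff to Fastball: q·1 + (1−q)·0 = q
  -7q + 7 = q  ⇒  -8q = -7  ⇒  q = 7/8.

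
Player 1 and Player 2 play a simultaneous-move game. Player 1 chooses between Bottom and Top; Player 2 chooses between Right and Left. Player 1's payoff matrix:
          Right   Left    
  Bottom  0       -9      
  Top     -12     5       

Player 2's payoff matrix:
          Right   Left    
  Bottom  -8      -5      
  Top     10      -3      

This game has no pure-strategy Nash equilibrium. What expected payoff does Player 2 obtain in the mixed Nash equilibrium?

For Player 2 to be willing to mix, Player 2 must be indifferent between Right and Left, which pins down Player 1's mix.
  Player 2's expected payoff from Right: p·(-8) + (1−p)·10 = -18p + 10
  Player 2's expected payoff from Left: p·(-5) + (1−p)·(-3) = -2p - 3
  -18p + 10 = -2p - 3  ⇒  -16p = -13  ⇒  p = 13/16.
At equilibrium Player 2 is indifferent across columns, so Player 2's payoff equals the payoff from Right: (13/16)·(-8) + (3/16)·10 = -37/8.

-37/8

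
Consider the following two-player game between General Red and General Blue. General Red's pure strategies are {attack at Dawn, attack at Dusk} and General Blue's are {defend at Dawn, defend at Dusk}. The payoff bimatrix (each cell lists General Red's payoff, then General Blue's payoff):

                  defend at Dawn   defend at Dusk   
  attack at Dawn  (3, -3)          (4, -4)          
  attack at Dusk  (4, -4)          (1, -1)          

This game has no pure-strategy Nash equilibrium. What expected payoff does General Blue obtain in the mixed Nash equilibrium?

-13/4

In a mixed equilibrium General Blue is indifferent between defend at Dawn and defend at Dusk; this condition fixes p.
  General Blue's payoff from defend at Dawn: p·(-3) + (1−p)·(-4) = p - 4
  General Blue's payoff from defend at Dusk: p·(-4) + (1−p)·(-1) = -3p - 1
  p - 4 = -3p - 1  ⇒  4p = 3  ⇒  p = 3/4.
At equilibrium General Blue is indifferent across columns, so General Blue's payoff equals the payoff from defend at Dawn: (3/4)·(-3) + (1/4)·(-4) = -13/4.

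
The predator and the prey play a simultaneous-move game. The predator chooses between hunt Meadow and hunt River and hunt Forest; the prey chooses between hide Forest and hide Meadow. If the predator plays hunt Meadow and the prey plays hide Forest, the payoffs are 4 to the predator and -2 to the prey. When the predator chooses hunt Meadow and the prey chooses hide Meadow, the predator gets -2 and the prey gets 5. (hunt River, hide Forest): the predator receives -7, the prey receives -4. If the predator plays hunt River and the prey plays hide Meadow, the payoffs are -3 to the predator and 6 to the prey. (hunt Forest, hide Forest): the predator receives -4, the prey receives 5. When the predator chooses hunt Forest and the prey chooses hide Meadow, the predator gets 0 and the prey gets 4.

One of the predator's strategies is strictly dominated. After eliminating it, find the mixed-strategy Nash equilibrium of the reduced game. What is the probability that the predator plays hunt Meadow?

The predator's strategy hunt River is strictly dominated by hunt Forest: -4 > -7 and 0 > -3. Eliminate hunt River.
Set the prey's expected payoff from hide Forest equal to that from hide Meadow:
  the prey's payoff from hide Forest: p·(-2) + (1−p)·5 = -7p + 5
  the prey's payoff from hide Meadow: p·5 + (1−p)·4 = p + 4
  -7p + 5 = p + 4  ⇒  -8p = -1  ⇒  p = 1/8.

p = 1/8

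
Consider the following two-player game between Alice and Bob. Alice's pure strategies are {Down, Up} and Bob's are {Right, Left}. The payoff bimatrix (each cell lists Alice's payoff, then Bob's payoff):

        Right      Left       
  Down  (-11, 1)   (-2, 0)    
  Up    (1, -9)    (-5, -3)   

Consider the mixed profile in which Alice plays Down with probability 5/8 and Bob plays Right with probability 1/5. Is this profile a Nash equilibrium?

Given Alice's mix p = 5/8, Bob's payoff from Right is -11/4 but from Left is -9/8. Bob strictly prefers Left, so Bob would not mix.
So the proposed profile is not a Nash equilibrium.

No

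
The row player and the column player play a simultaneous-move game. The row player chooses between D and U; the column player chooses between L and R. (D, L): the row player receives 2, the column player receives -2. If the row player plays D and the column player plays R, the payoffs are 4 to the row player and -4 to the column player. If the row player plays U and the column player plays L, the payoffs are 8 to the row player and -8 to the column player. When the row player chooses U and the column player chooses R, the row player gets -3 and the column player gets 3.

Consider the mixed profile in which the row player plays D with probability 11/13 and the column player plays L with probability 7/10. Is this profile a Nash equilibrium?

No

Given the column player's mix q = 7/10, the row player's payoff from D is 13/5 but from U is 47/10. The row player strictly prefers U, so the row player would not mix.
So the proposed profile is not a Nash equilibrium.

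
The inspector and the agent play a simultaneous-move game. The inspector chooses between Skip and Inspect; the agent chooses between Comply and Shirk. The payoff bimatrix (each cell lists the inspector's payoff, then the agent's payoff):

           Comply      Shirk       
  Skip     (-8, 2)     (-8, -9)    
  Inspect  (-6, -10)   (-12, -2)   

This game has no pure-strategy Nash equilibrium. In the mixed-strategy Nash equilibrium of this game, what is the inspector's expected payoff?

-8

The inspector's indifference between Skip and Inspect determines the agent's mixing probability q:
  the inspector's payoff from Skip: q·(-8) + (1−q)·(-8) = -8
  the inspector's payoff from Inspect: q·(-6) + (1−q)·(-12) = 6q - 12
  -8 = 6q - 12  ⇒  -6q = -4  ⇒  q = 2/3.
At equilibrium the inspector is indifferent across rows, so the inspector's payoff equals the payoff from Skip: (2/3)·(-8) + (1/3)·(-8) = -8.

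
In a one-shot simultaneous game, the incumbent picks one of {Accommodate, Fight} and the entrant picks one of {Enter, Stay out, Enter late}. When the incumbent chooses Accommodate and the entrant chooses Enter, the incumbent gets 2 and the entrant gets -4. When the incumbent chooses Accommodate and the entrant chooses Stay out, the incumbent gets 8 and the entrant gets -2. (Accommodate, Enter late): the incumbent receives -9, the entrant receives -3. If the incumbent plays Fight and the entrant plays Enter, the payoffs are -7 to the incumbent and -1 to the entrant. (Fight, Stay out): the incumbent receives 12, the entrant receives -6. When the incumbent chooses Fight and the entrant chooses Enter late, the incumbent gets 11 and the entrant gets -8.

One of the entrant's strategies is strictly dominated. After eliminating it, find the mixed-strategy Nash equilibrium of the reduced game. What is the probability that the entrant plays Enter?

The entrant's strategy Enter late is strictly dominated by Stay out: -2 > -3 and -6 > -8. Eliminate Enter late.
In a mixed equilibrium the incumbent is indifferent between Accommodate and Fight; this condition fixes q.
  the incumbent's payoff from Accommodate: q·2 + (1−q)·8 = -6q + 8
  the incumbent's payoff from Fight: q·(-7) + (1−q)·12 = -19q + 12
  -6q + 8 = -19q + 12  ⇒  13q = 4  ⇒  q = 4/13.

q = 4/13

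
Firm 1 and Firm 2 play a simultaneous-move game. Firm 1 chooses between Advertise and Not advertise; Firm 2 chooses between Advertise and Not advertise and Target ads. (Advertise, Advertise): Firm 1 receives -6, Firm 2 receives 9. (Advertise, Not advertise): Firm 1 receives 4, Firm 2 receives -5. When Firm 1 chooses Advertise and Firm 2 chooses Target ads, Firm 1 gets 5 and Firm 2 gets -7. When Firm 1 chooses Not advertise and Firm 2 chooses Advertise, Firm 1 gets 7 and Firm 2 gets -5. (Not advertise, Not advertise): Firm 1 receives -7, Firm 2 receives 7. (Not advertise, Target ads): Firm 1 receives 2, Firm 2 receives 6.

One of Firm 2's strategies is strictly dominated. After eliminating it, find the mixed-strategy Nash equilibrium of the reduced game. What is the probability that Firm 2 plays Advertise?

q = 11/24

Firm 2's strategy Target ads is strictly dominated by Not advertise: -5 > -7 and 7 > 6. Eliminate Target ads.
For Firm 1 to be willing to mix, Firm 1 must be indifferent between Advertise and Not advertise, which pins down Firm 2's mix.
  Firm 1's payoff to Advertise: q·(-6) + (1−q)·4 = -10q + 4
  Firm 1's payoff to Not advertise: q·7 + (1−q)·(-7) = 14q - 7
  -10q + 4 = 14q - 7  ⇒  -24q = -11  ⇒  q = 11/24.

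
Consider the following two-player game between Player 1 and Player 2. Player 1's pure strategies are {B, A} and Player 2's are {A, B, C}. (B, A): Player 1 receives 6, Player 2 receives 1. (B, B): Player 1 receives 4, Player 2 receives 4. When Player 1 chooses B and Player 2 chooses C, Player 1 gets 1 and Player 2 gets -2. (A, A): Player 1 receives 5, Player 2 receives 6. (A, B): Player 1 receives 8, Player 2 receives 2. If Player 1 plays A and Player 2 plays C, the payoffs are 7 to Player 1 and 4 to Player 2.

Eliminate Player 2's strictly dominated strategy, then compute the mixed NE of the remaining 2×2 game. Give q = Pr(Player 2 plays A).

q = 4/5

Player 2's strategy C is strictly dominated by A: 1 > -2 and 6 > 4. Eliminate C.
Set Player 1's expected payoff from B equal to that from A:
  Player 1's payoff from B: q·6 + (1−q)·4 = 2q + 4
  Player 1's payoff from A: q·5 + (1−q)·8 = -3q + 8
  2q + 4 = -3q + 8  ⇒  5q = 4  ⇒  q = 4/5.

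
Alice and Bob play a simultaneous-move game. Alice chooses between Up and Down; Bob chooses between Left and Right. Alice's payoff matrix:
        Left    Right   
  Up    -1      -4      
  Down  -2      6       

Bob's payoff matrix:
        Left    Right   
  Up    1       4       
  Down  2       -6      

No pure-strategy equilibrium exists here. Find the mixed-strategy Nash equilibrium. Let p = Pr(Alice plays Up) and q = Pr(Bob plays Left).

p = 8/11, q = 10/11

Set Bob's expected payoff from Left equal to that from Right:
  Bob's payoff from Left: p·1 + (1−p)·2 = -p + 2
  Bob's payoff from Right: p·4 + (1−p)·(-6) = 10p - 6
  -p + 2 = 10p - 6  ⇒  -11p = -8  ⇒  p = 8/11.
Bob's mix must leave Alice indifferent between Up and Down.
  Alice's expected payoff from Up: q·(-1) + (1−q)·(-4) = 3q - 4
  Alice's expected payoff from Down: q·(-2) + (1−q)·6 = -8q + 6
  3q - 4 = -8q + 6  ⇒  11q = 10  ⇒  q = 10/11.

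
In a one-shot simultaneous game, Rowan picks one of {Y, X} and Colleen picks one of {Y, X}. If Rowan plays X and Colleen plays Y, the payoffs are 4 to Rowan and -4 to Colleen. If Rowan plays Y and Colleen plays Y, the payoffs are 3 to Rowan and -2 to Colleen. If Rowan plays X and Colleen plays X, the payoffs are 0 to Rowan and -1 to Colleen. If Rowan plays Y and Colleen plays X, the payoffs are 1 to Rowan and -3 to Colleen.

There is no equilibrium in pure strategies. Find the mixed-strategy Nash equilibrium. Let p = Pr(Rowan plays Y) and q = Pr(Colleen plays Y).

p = 3/4, q = 1/2

Colleen's indifference between Y and X determines Rowan's mixing probability p:
  Colleen's payoff from Y: p·(-2) + (1−p)·(-4) = 2p - 4
  Colleen's payoff from X: p·(-3) + (1−p)·(-1) = -2p - 1
  2p - 4 = -2p - 1  ⇒  4p = 3  ⇒  p = 3/4.
Set Rowan's expected payoff from Y equal to that from X:
  Rowan's payoff to Y: q·3 + (1−q)·1 = 2q + 1
  Rowan's payoff to X: q·4 + (1−q)·0 = 4q
  2q + 1 = 4q  ⇒  -2q = -1  ⇒  q = 1/2.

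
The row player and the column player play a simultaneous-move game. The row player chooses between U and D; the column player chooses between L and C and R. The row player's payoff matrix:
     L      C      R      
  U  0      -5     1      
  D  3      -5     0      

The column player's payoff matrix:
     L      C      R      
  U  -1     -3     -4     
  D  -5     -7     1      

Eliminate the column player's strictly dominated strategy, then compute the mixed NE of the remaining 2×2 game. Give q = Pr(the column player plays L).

q = 1/4

The column player's strategy C is strictly dominated by L: -1 > -3 and -5 > -7. Eliminate C.
Set the row player's expected payoff from U equal to that from D:
  the row player's payoff from U: q·0 + (1−q)·1 = -q + 1
  the row player's payoff from D: q·3 + (1−q)·0 = 3q
  -q + 1 = 3q  ⇒  -4q = -1  ⇒  q = 1/4.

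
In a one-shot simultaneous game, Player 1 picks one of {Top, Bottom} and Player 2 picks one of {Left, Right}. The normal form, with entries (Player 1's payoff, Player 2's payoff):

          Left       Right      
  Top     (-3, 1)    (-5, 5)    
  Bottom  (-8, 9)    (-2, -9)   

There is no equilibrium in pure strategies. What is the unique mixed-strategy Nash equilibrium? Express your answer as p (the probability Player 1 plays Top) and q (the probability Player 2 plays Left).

For Player 2 to be willing to mix, Player 2 must be indifferent between Left and Right, which pins down Player 1's mix.
  Player 2's payoff to Left: p·1 + (1−p)·9 = -8p + 9
  Player 2's payoff to Right: p·5 + (1−p)·(-9) = 14p - 9
  -8p + 9 = 14p - 9  ⇒  -22p = -18  ⇒  p = 9/11.
For Player 1 to be willing to mix, Player 1 must be indifferent between Top and Bottom, which pins down Player 2's mix.
  Player 1's payoff to Top: q·(-3) + (1−q)·(-5) = 2q - 5
  Player 1's payoff to Bottom: q·(-8) + (1−q)·(-2) = -6q - 2
  2q - 5 = -6q - 2  ⇒  8q = 3  ⇒  q = 3/8.

p = 9/11, q = 3/8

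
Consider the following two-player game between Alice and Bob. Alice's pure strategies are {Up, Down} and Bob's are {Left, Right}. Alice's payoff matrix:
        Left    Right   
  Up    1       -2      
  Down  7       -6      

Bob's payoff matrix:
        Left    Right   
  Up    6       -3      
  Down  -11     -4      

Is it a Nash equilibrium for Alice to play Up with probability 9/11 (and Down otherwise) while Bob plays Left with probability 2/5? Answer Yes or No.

No

Given Alice's mix p = 9/11, Bob's payoff from Left is 32/11 but from Right is -35/11. Bob strictly prefers Left, so Bob would not mix.
So the proposed profile is not a Nash equilibrium.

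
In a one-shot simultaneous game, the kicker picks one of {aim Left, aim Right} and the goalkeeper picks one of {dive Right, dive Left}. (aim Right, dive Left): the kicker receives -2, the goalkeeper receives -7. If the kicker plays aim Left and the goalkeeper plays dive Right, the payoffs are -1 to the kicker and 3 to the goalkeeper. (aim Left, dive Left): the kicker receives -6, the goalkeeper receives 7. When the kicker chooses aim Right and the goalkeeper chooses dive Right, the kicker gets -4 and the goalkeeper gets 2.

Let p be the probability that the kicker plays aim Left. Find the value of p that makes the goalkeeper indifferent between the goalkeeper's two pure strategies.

p = 9/13

The kicker's mix must leave the goalkeeper indifferent between dive Right and dive Left.
  the goalkeeper's payoff to dive Right: p·3 + (1−p)·2 = p + 2
  the goalkeeper's payoff to dive Left: p·7 + (1−p)·(-7) = 14p - 7
  p + 2 = 14p - 7  ⇒  -13p = -9  ⇒  p = 9/13.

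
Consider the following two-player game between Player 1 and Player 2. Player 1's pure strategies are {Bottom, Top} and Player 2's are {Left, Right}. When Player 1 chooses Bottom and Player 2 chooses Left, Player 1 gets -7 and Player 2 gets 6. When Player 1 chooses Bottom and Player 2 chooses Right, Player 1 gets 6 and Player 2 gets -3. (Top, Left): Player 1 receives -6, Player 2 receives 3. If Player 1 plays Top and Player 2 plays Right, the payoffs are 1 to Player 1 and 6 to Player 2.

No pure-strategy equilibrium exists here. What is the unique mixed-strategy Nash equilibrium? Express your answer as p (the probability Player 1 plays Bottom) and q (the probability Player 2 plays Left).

For Player 2 to be willing to mix, Player 2 must be indifferent between Left and Right, which pins down Player 1's mix.
  Player 2's payoff from Left: p·6 + (1−p)·3 = 3p + 3
  Player 2's payoff from Right: p·(-3) + (1−p)·6 = -9p + 6
  3p + 3 = -9p + 6  ⇒  12p = 3  ⇒  p = 1/4.
Player 1's indifference between Bottom and Top determines Player 2's mixing probability q:
  Player 1's payoff to Bottom: q·(-7) + (1−q)·6 = -13q + 6
  Player 1's payoff to Top: q·(-6) + (1−q)·1 = -7q + 1
  -13q + 6 = -7q + 1  ⇒  -6q = -5  ⇒  q = 5/6.

p = 1/4, q = 5/6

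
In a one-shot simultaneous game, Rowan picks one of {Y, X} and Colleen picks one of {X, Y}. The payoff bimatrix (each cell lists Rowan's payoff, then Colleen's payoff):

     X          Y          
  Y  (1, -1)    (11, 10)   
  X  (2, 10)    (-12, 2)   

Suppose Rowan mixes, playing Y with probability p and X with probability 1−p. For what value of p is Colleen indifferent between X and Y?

Set Colleen's expected payoff from X equal to that from Y:
  Colleen's payoff to X: p·(-1) + (1−p)·10 = -11p + 10
  Colleen's payoff to Y: p·10 + (1−p)·2 = 8p + 2
  -11p + 10 = 8p + 2  ⇒  -19p = -8  ⇒  p = 8/19.

p = 8/19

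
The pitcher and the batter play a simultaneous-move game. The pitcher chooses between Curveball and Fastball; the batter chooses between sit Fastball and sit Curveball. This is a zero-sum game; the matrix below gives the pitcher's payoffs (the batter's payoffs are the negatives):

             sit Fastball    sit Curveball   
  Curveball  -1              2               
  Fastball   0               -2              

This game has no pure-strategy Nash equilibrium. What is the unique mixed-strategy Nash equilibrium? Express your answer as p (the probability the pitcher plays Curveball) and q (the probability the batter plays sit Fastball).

p = 2/5, q = 4/5

For the batter to be willing to mix, the batter must be indifferent between sit Fastball and sit Curveball, which pins down the pitcher's mix.
  the batter's payoff to sit Fastball: p·1 + (1−p)·0 = p
  the batter's payoff to sit Curveball: p·(-2) + (1−p)·2 = -4p + 2
  p = -4p + 2  ⇒  5p = 2  ⇒  p = 2/5.
The batter's mix must leave the pitcher indifferent between Curveball and Fastball.
  the pitcher's payoff from Curveball: q·(-1) + (1−q)·2 = -3q + 2
  the pitcher's payoff from Fastball: q·0 + (1−q)·(-2) = 2q - 2
  -3q + 2 = 2q - 2  ⇒  -5q = -4  ⇒  q = 4/5.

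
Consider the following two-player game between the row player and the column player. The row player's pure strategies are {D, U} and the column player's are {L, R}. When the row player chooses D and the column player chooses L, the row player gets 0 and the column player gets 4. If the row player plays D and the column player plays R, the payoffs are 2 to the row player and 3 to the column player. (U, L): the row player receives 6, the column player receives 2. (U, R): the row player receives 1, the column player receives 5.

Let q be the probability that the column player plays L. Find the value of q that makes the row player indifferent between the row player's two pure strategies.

For the row player to be willing to mix, the row player must be indifferent between D and U, which pins down the column player's mix.
  the row player's payoff to D: q·0 + (1−q)·2 = -2q + 2
  the row player's payoff to U: q·6 + (1−q)·1 = 5q + 1
  -2q + 2 = 5q + 1  ⇒  -7q = -1  ⇒  q = 1/7.

q = 1/7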